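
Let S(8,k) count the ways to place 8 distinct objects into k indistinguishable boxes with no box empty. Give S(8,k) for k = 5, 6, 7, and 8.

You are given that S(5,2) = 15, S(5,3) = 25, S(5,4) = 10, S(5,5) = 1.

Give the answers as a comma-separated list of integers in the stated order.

i=6: T(6,3)=15+3·25=90 | T(6,4)=25+4·10=65 | T(6,5)=10+5·1=15 | T(6,6)=1+6·0=1
i=7: T(7,4)=90+4·65=350 | T(7,5)=65+5·15=140 | T(7,6)=15+6·1=21 | T(7,7)=1+7·0=1
i=8: T(8,5)=350+5·140=1050 | T(8,6)=140+6·21=266 | T(8,7)=21+7·1=28 | T(8,8)=1+8·0=1
Read S(8,5) = 1050, S(8,6) = 266, S(8,7) = 28, S(8,8) = 1.

1050, 266, 28, 1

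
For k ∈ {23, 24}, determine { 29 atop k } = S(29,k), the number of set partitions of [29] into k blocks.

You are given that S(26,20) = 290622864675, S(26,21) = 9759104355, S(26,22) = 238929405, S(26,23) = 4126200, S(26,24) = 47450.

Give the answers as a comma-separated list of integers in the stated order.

1347860993700, 33738295500

[27] T[27,21]:21*9759104355+290622864675=495564056130 · T[27,22]:22*238929405+9759104355=15015551265 · T[27,23]:23*4126200+238929405=333832005 · T[27,24]:24*47450+4126200=5265000
[28] T[28,22]:22*15015551265+495564056130=825906183960 · T[28,23]:23*333832005+15015551265=22693687380 · T[28,24]:24*5265000+333832005=460192005
[29] T[29,23]:23*22693687380+825906183960=1347860993700 · T[29,24]:24*460192005+22693687380=33738295500
Read S(29,23) = 1347860993700, S(29,24) = 33738295500.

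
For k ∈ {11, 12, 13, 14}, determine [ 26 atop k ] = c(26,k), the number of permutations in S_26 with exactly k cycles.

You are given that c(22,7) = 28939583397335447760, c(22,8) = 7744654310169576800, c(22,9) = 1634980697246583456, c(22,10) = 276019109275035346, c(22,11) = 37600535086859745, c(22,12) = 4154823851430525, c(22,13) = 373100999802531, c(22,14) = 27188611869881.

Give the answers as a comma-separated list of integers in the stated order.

i=23: T(23,8)=28939583397335447760+22·7744654310169576800=199321978221066137360 | T(23,9)=7744654310169576800+22·1634980697246583456=43714229649594412832 | T(23,10)=1634980697246583456+22·276019109275035346=7707401101297361068 | T(23,11)=276019109275035346+22·37600535086859745=1103230881185949736 | T(23,12)=37600535086859745+22·4154823851430525=129006659818331295 | T(23,13)=4154823851430525+22·373100999802531=12363045847086207 | T(23,14)=373100999802531+22·27188611869881=971250460939913
i=24: T(24,9)=199321978221066137360+23·43714229649594412832=1204749260161737632496 | T(24,10)=43714229649594412832+23·7707401101297361068=220984454979433717396 | T(24,11)=7707401101297361068+23·1103230881185949736=33081711368574204996 | T(24,12)=1103230881185949736+23·129006659818331295=4070384057007569521 | T(24,13)=129006659818331295+23·12363045847086207=413356714301314056 | T(24,14)=12363045847086207+23·971250460939913=34701806448704206
i=25: T(25,10)=1204749260161737632496+24·220984454979433717396=6508376179668146850000 | T(25,11)=220984454979433717396+24·33081711368574204996=1014945527825214637300 | T(25,12)=33081711368574204996+24·4070384057007569521=130770928736755873500 | T(25,13)=4070384057007569521+24·413356714301314056=13990945200239106865 | T(25,14)=413356714301314056+24·34701806448704206=1246200069070215000
i=26: T(26,11)=6508376179668146850000+25·1014945527825214637300=31882014375298512782500 | T(26,12)=1014945527825214637300+25·130770928736755873500=4284218746244111474800 | T(26,13)=130770928736755873500+25·13990945200239106865=480544558742733545125 | T(26,14)=13990945200239106865+25·1246200069070215000=45145946926994481865
Read c(26,11) = 31882014375298512782500, c(26,12) = 4284218746244111474800, c(26,13) = 480544558742733545125, c(26,14) = 45145946926994481865.

31882014375298512782500, 4284218746244111474800, 480544558742733545125, 45145946926994481865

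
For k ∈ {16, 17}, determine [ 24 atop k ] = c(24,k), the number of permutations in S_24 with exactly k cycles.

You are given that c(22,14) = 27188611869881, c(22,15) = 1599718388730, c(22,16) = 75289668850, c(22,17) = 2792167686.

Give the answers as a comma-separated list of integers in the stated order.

r23: T_23,15=22×1599718388730+27188611869881=62382416421941; T_23,16=22×75289668850+1599718388730=3256091103430; T_23,17=22×2792167686+75289668850=136717357942
r24: T_24,16=23×3256091103430+62382416421941=137272511800831; T_24,17=23×136717357942+3256091103430=6400590336096
Read c(24,16) = 137272511800831, c(24,17) = 6400590336096.

137272511800831, 6400590336096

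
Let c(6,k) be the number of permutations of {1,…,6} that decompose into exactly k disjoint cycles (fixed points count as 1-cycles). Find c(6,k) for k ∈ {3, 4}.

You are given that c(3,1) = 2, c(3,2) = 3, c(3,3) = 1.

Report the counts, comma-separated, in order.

225, 85

row 4: T[4][1]=3·2+0=6  T[4][2]=3·3+2=11  T[4][3]=3·1+3=6  T[4][4]=3·0+1=1
row 5: T[5][2]=4·11+6=50  T[5][3]=4·6+11=35  T[5][4]=4·1+6=10
row 6: T[6][3]=5·35+50=225  T[6][4]=5·10+35=85
Read c(6,3) = 225, c(6,4) = 85.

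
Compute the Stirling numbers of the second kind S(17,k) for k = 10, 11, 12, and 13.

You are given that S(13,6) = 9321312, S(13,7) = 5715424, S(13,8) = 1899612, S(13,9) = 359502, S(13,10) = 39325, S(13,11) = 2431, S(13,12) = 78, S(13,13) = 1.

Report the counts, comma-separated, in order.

2758334150, 512060978, 62022324, 4910178

r14: T_14,7=7×5715424+9321312=49329280; T_14,8=8×1899612+5715424=20912320; T_14,9=9×359502+1899612=5135130; T_14,10=10×39325+359502=752752; T_14,11=11×2431+39325=66066; T_14,12=12×78+2431=3367; T_14,13=13×1+78=91
r15: T_15,8=8×20912320+49329280=216627840; T_15,9=9×5135130+20912320=67128490; T_15,10=10×752752+5135130=12662650; T_15,11=11×66066+752752=1479478; T_15,12=12×3367+66066=106470; T_15,13=13×91+3367=4550
r16: T_16,9=9×67128490+216627840=820784250; T_16,10=10×12662650+67128490=193754990; T_16,11=11×1479478+12662650=28936908; T_16,12=12×106470+1479478=2757118; T_16,13=13×4550+106470=165620
r17: T_17,10=10×193754990+820784250=2758334150; T_17,11=11×28936908+193754990=512060978; T_17,12=12×2757118+28936908=62022324; T_17,13=13×165620+2757118=4910178
Read S(17,10) = 2758334150, S(17,11) = 512060978, S(17,12) = 62022324, S(17,13) = 4910178.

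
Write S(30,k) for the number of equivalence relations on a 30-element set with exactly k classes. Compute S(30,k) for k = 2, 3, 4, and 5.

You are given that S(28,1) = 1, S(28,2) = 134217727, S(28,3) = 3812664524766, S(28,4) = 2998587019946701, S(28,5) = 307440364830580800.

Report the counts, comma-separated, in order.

[29] T[29,1]:1*1+0=1 · T[29,2]:2*134217727+1=268435455 · T[29,3]:3*3812664524766+134217727=11438127792025 · T[29,4]:4*2998587019946701+3812664524766=11998160744311570 · T[29,5]:5*307440364830580800+2998587019946701=1540200411172850701
[30] T[30,2]:2*268435455+1=536870911 · T[30,3]:3*11438127792025+268435455=34314651811530 · T[30,4]:4*11998160744311570+11438127792025=48004081105038305 · T[30,5]:5*1540200411172850701+11998160744311570=7713000216608565075
Read S(30,2) = 536870911, S(30,3) = 34314651811530, S(30,4) = 48004081105038305, S(30,5) = 7713000216608565075.

536870911, 34314651811530, 48004081105038305, 7713000216608565075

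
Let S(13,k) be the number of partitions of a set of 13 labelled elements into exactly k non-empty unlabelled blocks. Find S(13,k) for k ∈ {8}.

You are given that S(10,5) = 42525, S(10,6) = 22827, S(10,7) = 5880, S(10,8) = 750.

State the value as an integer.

row 11: T[11][6]=6·22827+42525=179487  T[11][7]=7·5880+22827=63987  T[11][8]=8·750+5880=11880
row 12: T[12][7]=7·63987+179487=627396  T[12][8]=8·11880+63987=159027
row 13: T[13][8]=8·159027+627396=1899612
Read S(13,8) = 1899612.

1899612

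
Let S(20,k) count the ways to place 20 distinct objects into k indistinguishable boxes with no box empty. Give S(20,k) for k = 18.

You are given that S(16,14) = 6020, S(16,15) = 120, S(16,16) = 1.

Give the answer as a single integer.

row 17: T[17][15]=15·120+6020=7820  T[17][16]=16·1+120=136  T[17][17]=17·0+1=1
row 18: T[18][16]=16·136+7820=9996  T[18][17]=17·1+136=153  T[18][18]=18·0+1=1
row 19: T[19][17]=17·153+9996=12597  T[19][18]=18·1+153=171
row 20: T[20][18]=18·171+12597=15675
Read S(20,18) = 15675.

15675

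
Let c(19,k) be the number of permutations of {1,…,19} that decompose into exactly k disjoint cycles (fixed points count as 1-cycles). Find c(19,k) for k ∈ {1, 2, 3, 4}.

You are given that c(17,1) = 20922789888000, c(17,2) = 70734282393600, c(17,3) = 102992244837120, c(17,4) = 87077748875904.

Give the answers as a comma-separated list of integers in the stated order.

@18  (18,1):20922789888000·17+0→355687428096000, (18,2):70734282393600·17+20922789888000→1223405590579200, (18,3):102992244837120·17+70734282393600→1821602444624640, (18,4):87077748875904·17+102992244837120→1583313975727488
@19  (19,1):355687428096000·18+0→6402373705728000, (19,2):1223405590579200·18+355687428096000→22376988058521600, (19,3):1821602444624640·18+1223405590579200→34012249593822720, (19,4):1583313975727488·18+1821602444624640→30321254007719424
Read c(19,1) = 6402373705728000, c(19,2) = 22376988058521600, c(19,3) = 34012249593822720, c(19,4) = 30321254007719424.

6402373705728000, 22376988058521600, 34012249593822720, 30321254007719424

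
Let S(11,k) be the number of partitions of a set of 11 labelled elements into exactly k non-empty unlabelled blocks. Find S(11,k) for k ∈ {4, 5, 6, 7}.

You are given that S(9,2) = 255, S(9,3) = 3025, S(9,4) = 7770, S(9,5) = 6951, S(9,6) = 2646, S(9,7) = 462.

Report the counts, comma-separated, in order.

145750, 246730, 179487, 63987

r10: T_10,3=3×3025+255=9330; T_10,4=4×7770+3025=34105; T_10,5=5×6951+7770=42525; T_10,6=6×2646+6951=22827; T_10,7=7×462+2646=5880
r11: T_11,4=4×34105+9330=145750; T_11,5=5×42525+34105=246730; T_11,6=6×22827+42525=179487; T_11,7=7×5880+22827=63987
Read S(11,4) = 145750, S(11,5) = 246730, S(11,6) = 179487, S(11,7) = 63987.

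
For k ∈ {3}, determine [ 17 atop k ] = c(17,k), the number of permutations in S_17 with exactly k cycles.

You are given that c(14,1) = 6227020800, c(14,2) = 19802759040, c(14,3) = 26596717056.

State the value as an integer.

102992244837120

[15] T[15,1]:14*6227020800+0=87178291200 · T[15,2]:14*19802759040+6227020800=283465647360 · T[15,3]:14*26596717056+19802759040=392156797824
[16] T[16,2]:15*283465647360+87178291200=4339163001600 · T[16,3]:15*392156797824+283465647360=6165817614720
[17] T[17,3]:16*6165817614720+4339163001600=102992244837120
Read c(17,3) = 102992244837120.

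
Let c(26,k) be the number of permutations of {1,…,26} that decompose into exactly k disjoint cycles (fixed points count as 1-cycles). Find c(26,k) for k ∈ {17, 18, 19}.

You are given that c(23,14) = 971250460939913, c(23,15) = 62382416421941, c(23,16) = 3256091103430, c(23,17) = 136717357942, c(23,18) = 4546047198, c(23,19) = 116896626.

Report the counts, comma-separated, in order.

@24  (24,15):62382416421941·23+971250460939913→2406046038644556, (24,16):3256091103430·23+62382416421941→137272511800831, (24,17):136717357942·23+3256091103430→6400590336096, (24,18):4546047198·23+136717357942→241276443496, (24,19):116896626·23+4546047198→7234669596
@25  (25,16):137272511800831·24+2406046038644556→5700586321864500, (25,17):6400590336096·24+137272511800831→290886679867135, (25,18):241276443496·24+6400590336096→12191224980000, (25,19):7234669596·24+241276443496→414908513800
@26  (26,17):290886679867135·25+5700586321864500→12972753318542875, (26,18):12191224980000·25+290886679867135→595667304367135, (26,19):414908513800·25+12191224980000→22563937825000
Read c(26,17) = 12972753318542875, c(26,18) = 595667304367135, c(26,19) = 22563937825000.

12972753318542875, 595667304367135, 22563937825000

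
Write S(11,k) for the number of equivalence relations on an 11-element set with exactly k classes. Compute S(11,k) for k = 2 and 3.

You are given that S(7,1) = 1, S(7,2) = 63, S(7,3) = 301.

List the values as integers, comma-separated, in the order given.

1023, 28501

row 8: T[8][1]=1·1+0=1  T[8][2]=2·63+1=127  T[8][3]=3·301+63=966
row 9: T[9][1]=1·1+0=1  T[9][2]=2·127+1=255  T[9][3]=3·966+127=3025
row 10: T[10][1]=1·1+0=1  T[10][2]=2·255+1=511  T[10][3]=3·3025+255=9330
row 11: T[11][2]=2·511+1=1023  T[11][3]=3·9330+511=28501
Read S(11,2) = 1023, S(11,3) = 28501.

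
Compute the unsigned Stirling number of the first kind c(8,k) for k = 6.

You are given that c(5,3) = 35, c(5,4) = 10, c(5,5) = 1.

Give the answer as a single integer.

i=6: T(6,4)=35+5·10=85 | T(6,5)=10+5·1=15 | T(6,6)=1+5·0=1
i=7: T(7,5)=85+6·15=175 | T(7,6)=15+6·1=21
i=8: T(8,6)=175+7·21=322
Read c(8,6) = 322.

322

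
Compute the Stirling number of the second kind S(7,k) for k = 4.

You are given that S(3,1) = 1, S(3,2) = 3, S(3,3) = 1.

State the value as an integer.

350

row 4: T[4][1]=1·1+0=1  T[4][2]=2·3+1=7  T[4][3]=3·1+3=6  T[4][4]=4·0+1=1
row 5: T[5][2]=2·7+1=15  T[5][3]=3·6+7=25  T[5][4]=4·1+6=10
row 6: T[6][3]=3·25+15=90  T[6][4]=4·10+25=65
row 7: T[7][4]=4·65+90=350
Read S(7,4) = 350.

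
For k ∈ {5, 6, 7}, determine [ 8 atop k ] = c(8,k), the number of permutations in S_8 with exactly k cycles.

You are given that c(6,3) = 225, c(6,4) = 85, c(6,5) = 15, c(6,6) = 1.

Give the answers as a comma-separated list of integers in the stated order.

row 7: T[7][4]=6·85+225=735  T[7][5]=6·15+85=175  T[7][6]=6·1+15=21  T[7][7]=6·0+1=1
row 8: T[8][5]=7·175+735=1960  T[8][6]=7·21+175=322  T[8][7]=7·1+21=28
Read c(8,5) = 1960, c(8,6) = 322, c(8,7) = 28.

1960, 322, 28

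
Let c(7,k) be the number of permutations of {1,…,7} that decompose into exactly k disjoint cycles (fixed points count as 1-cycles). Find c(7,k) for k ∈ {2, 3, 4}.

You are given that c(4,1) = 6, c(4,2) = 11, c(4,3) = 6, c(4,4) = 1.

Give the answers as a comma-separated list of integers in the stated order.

r5: T_5,1=4×6+0=24; T_5,2=4×11+6=50; T_5,3=4×6+11=35; T_5,4=4×1+6=10
r6: T_6,1=5×24+0=120; T_6,2=5×50+24=274; T_6,3=5×35+50=225; T_6,4=5×10+35=85
r7: T_7,2=6×274+120=1764; T_7,3=6×225+274=1624; T_7,4=6×85+225=735
Read c(7,2) = 1764, c(7,3) = 1624, c(7,4) = 735.

1764, 1624, 735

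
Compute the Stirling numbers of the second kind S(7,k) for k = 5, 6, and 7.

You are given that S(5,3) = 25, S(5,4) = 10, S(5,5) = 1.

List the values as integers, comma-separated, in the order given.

140, 21, 1

i=6: T(6,4)=25+4·10=65 | T(6,5)=10+5·1=15 | T(6,6)=1+6·0=1
i=7: T(7,5)=65+5·15=140 | T(7,6)=15+6·1=21 | T(7,7)=1+7·0=1
Read S(7,5) = 140, S(7,6) = 21, S(7,7) = 1.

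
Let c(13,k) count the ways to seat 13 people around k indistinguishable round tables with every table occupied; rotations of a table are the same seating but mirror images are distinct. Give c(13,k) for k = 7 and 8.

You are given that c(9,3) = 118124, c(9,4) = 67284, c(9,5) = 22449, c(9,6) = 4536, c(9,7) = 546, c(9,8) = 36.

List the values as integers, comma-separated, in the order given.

44990231, 6926634

i=10: T(10,4)=118124+9·67284=723680 | T(10,5)=67284+9·22449=269325 | T(10,6)=22449+9·4536=63273 | T(10,7)=4536+9·546=9450 | T(10,8)=546+9·36=870
i=11: T(11,5)=723680+10·269325=3416930 | T(11,6)=269325+10·63273=902055 | T(11,7)=63273+10·9450=157773 | T(11,8)=9450+10·870=18150
i=12: T(12,6)=3416930+11·902055=13339535 | T(12,7)=902055+11·157773=2637558 | T(12,8)=157773+11·18150=357423
i=13: T(13,7)=13339535+12·2637558=44990231 | T(13,8)=2637558+12·357423=6926634
Read c(13,7) = 44990231, c(13,8) = 6926634.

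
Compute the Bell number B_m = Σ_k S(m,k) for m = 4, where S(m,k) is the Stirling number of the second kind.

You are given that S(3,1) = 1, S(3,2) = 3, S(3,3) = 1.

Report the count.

15

@4  (4,1):1·1+0→1, (4,2):3·2+1→7, (4,3):1·3+3→6, (4,4):0·4+1→1
B_4 = ΣS(4,k) = 1+7+6+1 = 15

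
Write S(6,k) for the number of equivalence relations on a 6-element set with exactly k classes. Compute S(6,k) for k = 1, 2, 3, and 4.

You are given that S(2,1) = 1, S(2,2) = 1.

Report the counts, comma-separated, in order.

1, 31, 90, 65

[3] T[3,1]:1*1+0=1 · T[3,2]:2*1+1=3 · T[3,3]:3*0+1=1
[4] T[4,1]:1*1+0=1 · T[4,2]:2*3+1=7 · T[4,3]:3*1+3=6 · T[4,4]:4*0+1=1
[5] T[5,1]:1*1+0=1 · T[5,2]:2*7+1=15 · T[5,3]:3*6+7=25 · T[5,4]:4*1+6=10
[6] T[6,1]:1*1+0=1 · T[6,2]:2*15+1=31 · T[6,3]:3*25+15=90 · T[6,4]:4*10+25=65
Read S(6,1) = 1, S(6,2) = 31, S(6,3) = 90, S(6,4) = 65.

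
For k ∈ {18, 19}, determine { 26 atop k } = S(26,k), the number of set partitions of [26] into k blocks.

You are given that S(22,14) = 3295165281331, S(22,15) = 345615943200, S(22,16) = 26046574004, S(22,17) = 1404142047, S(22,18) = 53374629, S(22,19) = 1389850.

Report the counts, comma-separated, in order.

i=23: T(23,15)=3295165281331+15·345615943200=8479404429331 | T(23,16)=345615943200+16·26046574004=762361127264 | T(23,17)=26046574004+17·1404142047=49916988803 | T(23,18)=1404142047+18·53374629=2364885369 | T(23,19)=53374629+19·1389850=79781779
i=24: T(24,16)=8479404429331+16·762361127264=20677182465555 | T(24,17)=762361127264+17·49916988803=1610949936915 | T(24,18)=49916988803+18·2364885369=92484925445 | T(24,19)=2364885369+19·79781779=3880739170
i=25: T(25,17)=20677182465555+17·1610949936915=48063331393110 | T(25,18)=1610949936915+18·92484925445=3275678594925 | T(25,19)=92484925445+19·3880739170=166218969675
i=26: T(26,18)=48063331393110+18·3275678594925=107025546101760 | T(26,19)=3275678594925+19·166218969675=6433839018750
Read S(26,18) = 107025546101760, S(26,19) = 6433839018750.

107025546101760, 6433839018750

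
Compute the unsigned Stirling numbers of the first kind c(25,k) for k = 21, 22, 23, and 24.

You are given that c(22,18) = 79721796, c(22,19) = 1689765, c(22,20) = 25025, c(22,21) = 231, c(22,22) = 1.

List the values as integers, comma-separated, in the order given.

238810495, 3795000, 42550, 300

r23: T_23,19=22×1689765+79721796=116896626; T_23,20=22×25025+1689765=2240315; T_23,21=22×231+25025=30107; T_23,22=22×1+231=253; T_23,23=22×0+1=1
r24: T_24,20=23×2240315+116896626=168423871; T_24,21=23×30107+2240315=2932776; T_24,22=23×253+30107=35926; T_24,23=23×1+253=276; T_24,24=23×0+1=1
r25: T_25,21=24×2932776+168423871=238810495; T_25,22=24×35926+2932776=3795000; T_25,23=24×276+35926=42550; T_25,24=24×1+276=300
Read c(25,21) = 238810495, c(25,22) = 3795000, c(25,23) = 42550, c(25,24) = 300.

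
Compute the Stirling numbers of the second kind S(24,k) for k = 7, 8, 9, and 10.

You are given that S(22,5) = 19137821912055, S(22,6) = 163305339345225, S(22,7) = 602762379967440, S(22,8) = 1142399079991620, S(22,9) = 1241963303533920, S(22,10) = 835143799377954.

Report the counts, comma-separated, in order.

@23  (23,6):163305339345225·6+19137821912055→998969857983405, (23,7):602762379967440·7+163305339345225→4382641999117305, (23,8):1142399079991620·8+602762379967440→9741955019900400, (23,9):1241963303533920·9+1142399079991620→12320068811796900, (23,10):835143799377954·10+1241963303533920→9593401297313460
@24  (24,7):4382641999117305·7+998969857983405→31677463851804540, (24,8):9741955019900400·8+4382641999117305→82318282158320505, (24,9):12320068811796900·9+9741955019900400→120622574326072500, (24,10):9593401297313460·10+12320068811796900→108254081784931500
Read S(24,7) = 31677463851804540, S(24,8) = 82318282158320505, S(24,9) = 120622574326072500, S(24,10) = 108254081784931500.

31677463851804540, 82318282158320505, 120622574326072500, 108254081784931500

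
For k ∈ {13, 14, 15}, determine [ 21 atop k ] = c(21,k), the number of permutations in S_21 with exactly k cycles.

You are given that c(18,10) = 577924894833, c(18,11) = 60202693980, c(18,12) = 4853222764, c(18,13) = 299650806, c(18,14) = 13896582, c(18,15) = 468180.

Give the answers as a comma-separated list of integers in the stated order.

11310276995381, 756111184500, 40171771630

@19  (19,11):60202693980·18+577924894833→1661573386473, (19,12):4853222764·18+60202693980→147560703732, (19,13):299650806·18+4853222764→10246937272, (19,14):13896582·18+299650806→549789282, (19,15):468180·18+13896582→22323822
@20  (20,12):147560703732·19+1661573386473→4465226757381, (20,13):10246937272·19+147560703732→342252511900, (20,14):549789282·19+10246937272→20692933630, (20,15):22323822·19+549789282→973941900
@21  (21,13):342252511900·20+4465226757381→11310276995381, (21,14):20692933630·20+342252511900→756111184500, (21,15):973941900·20+20692933630→40171771630
Read c(21,13) = 11310276995381, c(21,14) = 756111184500, c(21,15) = 40171771630.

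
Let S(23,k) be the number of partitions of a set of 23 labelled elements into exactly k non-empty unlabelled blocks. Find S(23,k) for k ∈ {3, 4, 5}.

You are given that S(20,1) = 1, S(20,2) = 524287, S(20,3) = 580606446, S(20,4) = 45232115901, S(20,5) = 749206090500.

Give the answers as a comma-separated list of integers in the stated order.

15686335501, 2916342574750, 96416888184100

i=21: T(21,1)=0+1·1=1 | T(21,2)=1+2·524287=1048575 | T(21,3)=524287+3·580606446=1742343625 | T(21,4)=580606446+4·45232115901=181509070050 | T(21,5)=45232115901+5·749206090500=3791262568401
i=22: T(22,2)=1+2·1048575=2097151 | T(22,3)=1048575+3·1742343625=5228079450 | T(22,4)=1742343625+4·181509070050=727778623825 | T(22,5)=181509070050+5·3791262568401=19137821912055
i=23: T(23,3)=2097151+3·5228079450=15686335501 | T(23,4)=5228079450+4·727778623825=2916342574750 | T(23,5)=727778623825+5·19137821912055=96416888184100
Read S(23,3) = 15686335501, S(23,4) = 2916342574750, S(23,5) = 96416888184100.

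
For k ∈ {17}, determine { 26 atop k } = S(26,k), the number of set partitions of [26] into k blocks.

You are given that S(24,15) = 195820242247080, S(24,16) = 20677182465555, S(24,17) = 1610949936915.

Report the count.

row 25: T[25][16]=16·20677182465555+195820242247080=526655161695960  T[25][17]=17·1610949936915+20677182465555=48063331393110
row 26: T[26][17]=17·48063331393110+526655161695960=1343731795378830
Read S(26,17) = 1343731795378830.

1343731795378830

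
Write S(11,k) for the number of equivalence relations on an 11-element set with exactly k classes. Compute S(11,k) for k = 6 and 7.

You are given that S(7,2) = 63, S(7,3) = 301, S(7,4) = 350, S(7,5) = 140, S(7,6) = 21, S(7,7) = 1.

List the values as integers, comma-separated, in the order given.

@8  (8,3):301·3+63→966, (8,4):350·4+301→1701, (8,5):140·5+350→1050, (8,6):21·6+140→266, (8,7):1·7+21→28
@9  (9,4):1701·4+966→7770, (9,5):1050·5+1701→6951, (9,6):266·6+1050→2646, (9,7):28·7+266→462
@10  (10,5):6951·5+7770→42525, (10,6):2646·6+6951→22827, (10,7):462·7+2646→5880
@11  (11,6):22827·6+42525→179487, (11,7):5880·7+22827→63987
Read S(11,6) = 179487, S(11,7) = 63987.

179487, 63987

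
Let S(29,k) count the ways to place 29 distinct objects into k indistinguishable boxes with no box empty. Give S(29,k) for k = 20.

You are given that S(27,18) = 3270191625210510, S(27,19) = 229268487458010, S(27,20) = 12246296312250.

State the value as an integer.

@28  (28,19):229268487458010·19+3270191625210510→7626292886912700, (28,20):12246296312250·20+229268487458010→474194413703010
@29  (29,20):474194413703010·20+7626292886912700→17110181160972900
Read S(29,20) = 17110181160972900.

17110181160972900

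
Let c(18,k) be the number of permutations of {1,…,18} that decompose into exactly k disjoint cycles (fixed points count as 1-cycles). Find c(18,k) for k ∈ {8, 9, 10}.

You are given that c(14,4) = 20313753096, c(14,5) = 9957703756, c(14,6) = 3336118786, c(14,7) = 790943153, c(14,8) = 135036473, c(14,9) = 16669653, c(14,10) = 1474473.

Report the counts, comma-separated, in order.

24871845297936, 4308105301929, 577924894833

[15] T[15,5]:14*9957703756+20313753096=159721605680 · T[15,6]:14*3336118786+9957703756=56663366760 · T[15,7]:14*790943153+3336118786=14409322928 · T[15,8]:14*135036473+790943153=2681453775 · T[15,9]:14*16669653+135036473=368411615 · T[15,10]:14*1474473+16669653=37312275
[16] T[16,6]:15*56663366760+159721605680=1009672107080 · T[16,7]:15*14409322928+56663366760=272803210680 · T[16,8]:15*2681453775+14409322928=54631129553 · T[16,9]:15*368411615+2681453775=8207628000 · T[16,10]:15*37312275+368411615=928095740
[17] T[17,7]:16*272803210680+1009672107080=5374523477960 · T[17,8]:16*54631129553+272803210680=1146901283528 · T[17,9]:16*8207628000+54631129553=185953177553 · T[17,10]:16*928095740+8207628000=23057159840
[18] T[18,8]:17*1146901283528+5374523477960=24871845297936 · T[18,9]:17*185953177553+1146901283528=4308105301929 · T[18,10]:17*23057159840+185953177553=577924894833
Read c(18,8) = 24871845297936, c(18,9) = 4308105301929, c(18,10) = 577924894833.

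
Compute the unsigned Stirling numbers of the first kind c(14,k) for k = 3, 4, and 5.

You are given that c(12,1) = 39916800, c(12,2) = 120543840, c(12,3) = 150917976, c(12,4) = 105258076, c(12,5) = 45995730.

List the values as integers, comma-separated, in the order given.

r13: T_13,2=12×120543840+39916800=1486442880; T_13,3=12×150917976+120543840=1931559552; T_13,4=12×105258076+150917976=1414014888; T_13,5=12×45995730+105258076=657206836
r14: T_14,3=13×1931559552+1486442880=26596717056; T_14,4=13×1414014888+1931559552=20313753096; T_14,5=13×657206836+1414014888=9957703756
Read c(14,3) = 26596717056, c(14,4) = 20313753096, c(14,5) = 9957703756.

26596717056, 20313753096, 9957703756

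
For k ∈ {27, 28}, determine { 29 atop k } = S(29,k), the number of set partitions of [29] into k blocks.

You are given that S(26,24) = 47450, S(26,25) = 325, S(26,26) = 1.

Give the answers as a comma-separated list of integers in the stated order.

[27] T[27,25]:25*325+47450=55575 · T[27,26]:26*1+325=351 · T[27,27]:27*0+1=1
[28] T[28,26]:26*351+55575=64701 · T[28,27]:27*1+351=378 · T[28,28]:28*0+1=1
[29] T[29,27]:27*378+64701=74907 · T[29,28]:28*1+378=406
Read S(29,27) = 74907, S(29,28) = 406.

74907, 406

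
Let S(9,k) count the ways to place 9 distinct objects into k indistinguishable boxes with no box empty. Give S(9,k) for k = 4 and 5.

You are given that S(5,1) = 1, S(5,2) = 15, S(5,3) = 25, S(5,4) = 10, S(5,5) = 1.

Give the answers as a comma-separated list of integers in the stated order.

r6: T_6,1=1×1+0=1; T_6,2=2×15+1=31; T_6,3=3×25+15=90; T_6,4=4×10+25=65; T_6,5=5×1+10=15
r7: T_7,2=2×31+1=63; T_7,3=3×90+31=301; T_7,4=4×65+90=350; T_7,5=5×15+65=140
r8: T_8,3=3×301+63=966; T_8,4=4×350+301=1701; T_8,5=5×140+350=1050
r9: T_9,4=4×1701+966=7770; T_9,5=5×1050+1701=6951
Read S(9,4) = 7770, S(9,5) = 6951.

7770, 6951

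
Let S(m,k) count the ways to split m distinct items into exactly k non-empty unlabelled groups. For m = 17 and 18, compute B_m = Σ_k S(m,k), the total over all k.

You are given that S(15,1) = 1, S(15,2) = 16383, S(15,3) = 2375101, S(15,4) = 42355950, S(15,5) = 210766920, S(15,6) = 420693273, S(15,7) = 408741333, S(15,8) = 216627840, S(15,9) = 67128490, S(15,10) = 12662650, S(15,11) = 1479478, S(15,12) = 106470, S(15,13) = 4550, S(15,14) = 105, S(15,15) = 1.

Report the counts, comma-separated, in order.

r16: T_16,1=1×1+0=1; T_16,2=2×16383+1=32767; T_16,3=3×2375101+16383=7141686; T_16,4=4×42355950+2375101=171798901; T_16,5=5×210766920+42355950=1096190550; T_16,6=6×420693273+210766920=2734926558; T_16,7=7×408741333+420693273=3281882604; T_16,8=8×216627840+408741333=2141764053; T_16,9=9×67128490+216627840=820784250; T_16,10=10×12662650+67128490=193754990; T_16,11=11×1479478+12662650=28936908; T_16,12=12×106470+1479478=2757118; T_16,13=13×4550+106470=165620; T_16,14=14×105+4550=6020; T_16,15=15×1+105=120; T_16,16=16×0+1=1
r17: T_17,1=1×1+0=1; T_17,2=2×32767+1=65535; T_17,3=3×7141686+32767=21457825; T_17,4=4×171798901+7141686=694337290; T_17,5=5×1096190550+171798901=5652751651; T_17,6=6×2734926558+1096190550=17505749898; T_17,7=7×3281882604+2734926558=25708104786; T_17,8=8×2141764053+3281882604=20415995028; T_17,9=9×820784250+2141764053=9528822303; T_17,10=10×193754990+820784250=2758334150; T_17,11=11×28936908+193754990=512060978; T_17,12=12×2757118+28936908=62022324; T_17,13=13×165620+2757118=4910178; T_17,14=14×6020+165620=249900; T_17,15=15×120+6020=7820; T_17,16=16×1+120=136; T_17,17=17×0+1=1
r18: T_18,1=1×1+0=1; T_18,2=2×65535+1=131071; T_18,3=3×21457825+65535=64439010; T_18,4=4×694337290+21457825=2798806985; T_18,5=5×5652751651+694337290=28958095545; T_18,6=6×17505749898+5652751651=110687251039; T_18,7=7×25708104786+17505749898=197462483400; T_18,8=8×20415995028+25708104786=189036065010; T_18,9=9×9528822303+20415995028=106175395755; T_18,10=10×2758334150+9528822303=37112163803; T_18,11=11×512060978+2758334150=8391004908; T_18,12=12×62022324+512060978=1256328866; T_18,13=13×4910178+62022324=125854638; T_18,14=14×249900+4910178=8408778; T_18,15=15×7820+249900=367200; T_18,16=16×136+7820=9996; T_18,17=17×1+136=153; T_18,18=18×0+1=1
B_17 = ΣS(17,k) = 1+65535+21457825+694337290+5652751651+17505749898+25708104786+20415995028+9528822303+2758334150+512060978+62022324+4910178+249900+7820+136+1 = 82864869804
B_18 = ΣS(18,k) = 1+131071+64439010+2798806985+28958095545+110687251039+197462483400+189036065010+106175395755+37112163803+8391004908+1256328866+125854638+8408778+367200+9996+153+1 = 682076806159

82864869804, 682076806159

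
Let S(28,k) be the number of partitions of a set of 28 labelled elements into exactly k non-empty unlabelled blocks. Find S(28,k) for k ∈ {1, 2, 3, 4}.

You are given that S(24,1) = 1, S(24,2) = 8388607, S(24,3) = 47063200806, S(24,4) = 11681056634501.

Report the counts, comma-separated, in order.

r25: T_25,1=1×1+0=1; T_25,2=2×8388607+1=16777215; T_25,3=3×47063200806+8388607=141197991025; T_25,4=4×11681056634501+47063200806=46771289738810
r26: T_26,1=1×1+0=1; T_26,2=2×16777215+1=33554431; T_26,3=3×141197991025+16777215=423610750290; T_26,4=4×46771289738810+141197991025=187226356946265
r27: T_27,1=1×1+0=1; T_27,2=2×33554431+1=67108863; T_27,3=3×423610750290+33554431=1270865805301; T_27,4=4×187226356946265+423610750290=749329038535350
r28: T_28,1=1×1+0=1; T_28,2=2×67108863+1=134217727; T_28,3=3×1270865805301+67108863=3812664524766; T_28,4=4×749329038535350+1270865805301=2998587019946701
Read S(28,1) = 1, S(28,2) = 134217727, S(28,3) = 3812664524766, S(28,4) = 2998587019946701.

1, 134217727, 3812664524766, 2998587019946701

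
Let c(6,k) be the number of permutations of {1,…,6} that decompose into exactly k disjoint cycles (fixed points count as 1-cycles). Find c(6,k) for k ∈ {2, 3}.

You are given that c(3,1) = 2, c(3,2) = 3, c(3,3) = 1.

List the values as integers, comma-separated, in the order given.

i=4: T(4,1)=0+3·2=6 | T(4,2)=2+3·3=11 | T(4,3)=3+3·1=6
i=5: T(5,1)=0+4·6=24 | T(5,2)=6+4·11=50 | T(5,3)=11+4·6=35
i=6: T(6,2)=24+5·50=274 | T(6,3)=50+5·35=225
Read c(6,2) = 274, c(6,3) = 225.

274, 225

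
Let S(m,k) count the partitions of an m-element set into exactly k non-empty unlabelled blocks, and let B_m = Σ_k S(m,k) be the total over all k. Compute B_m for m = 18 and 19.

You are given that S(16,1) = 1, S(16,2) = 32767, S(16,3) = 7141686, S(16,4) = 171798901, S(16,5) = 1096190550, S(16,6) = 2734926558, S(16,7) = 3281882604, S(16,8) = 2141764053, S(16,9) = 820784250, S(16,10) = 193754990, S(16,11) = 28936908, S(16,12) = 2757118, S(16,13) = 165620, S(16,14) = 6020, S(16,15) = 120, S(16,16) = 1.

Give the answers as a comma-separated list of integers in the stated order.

@17  (17,1):1·1+0→1, (17,2):32767·2+1→65535, (17,3):7141686·3+32767→21457825, (17,4):171798901·4+7141686→694337290, (17,5):1096190550·5+171798901→5652751651, (17,6):2734926558·6+1096190550→17505749898, (17,7):3281882604·7+2734926558→25708104786, (17,8):2141764053·8+3281882604→20415995028, (17,9):820784250·9+2141764053→9528822303, (17,10):193754990·10+820784250→2758334150, (17,11):28936908·11+193754990→512060978, (17,12):2757118·12+28936908→62022324, (17,13):165620·13+2757118→4910178, (17,14):6020·14+165620→249900, (17,15):120·15+6020→7820, (17,16):1·16+120→136, (17,17):0·17+1→1
@18  (18,1):1·1+0→1, (18,2):65535·2+1→131071, (18,3):21457825·3+65535→64439010, (18,4):694337290·4+21457825→2798806985, (18,5):5652751651·5+694337290→28958095545, (18,6):17505749898·6+5652751651→110687251039, (18,7):25708104786·7+17505749898→197462483400, (18,8):20415995028·8+25708104786→189036065010, (18,9):9528822303·9+20415995028→106175395755, (18,10):2758334150·10+9528822303→37112163803, (18,11):512060978·11+2758334150→8391004908, (18,12):62022324·12+512060978→1256328866, (18,13):4910178·13+62022324→125854638, (18,14):249900·14+4910178→8408778, (18,15):7820·15+249900→367200, (18,16):136·16+7820→9996, (18,17):1·17+136→153, (18,18):0·18+1→1
@19  (19,1):1·1+0→1, (19,2):131071·2+1→262143, (19,3):64439010·3+131071→193448101, (19,4):2798806985·4+64439010→11259666950, (19,5):28958095545·5+2798806985→147589284710, (19,6):110687251039·6+28958095545→693081601779, (19,7):197462483400·7+110687251039→1492924634839, (19,8):189036065010·8+197462483400→1709751003480, (19,9):106175395755·9+189036065010→1144614626805, (19,10):37112163803·10+106175395755→477297033785, (19,11):8391004908·11+37112163803→129413217791, (19,12):1256328866·12+8391004908→23466951300, (19,13):125854638·13+1256328866→2892439160, (19,14):8408778·14+125854638→243577530, (19,15):367200·15+8408778→13916778, (19,16):9996·16+367200→527136, (19,17):153·17+9996→12597, (19,18):1·18+153→171, (19,19):0·19+1→1
B_18 = ΣS(18,k) = 1+131071+64439010+2798806985+28958095545+110687251039+197462483400+189036065010+106175395755+37112163803+8391004908+1256328866+125854638+8408778+367200+9996+153+1 = 682076806159
B_19 = ΣS(19,k) = 1+262143+193448101+11259666950+147589284710+693081601779+1492924634839+1709751003480+1144614626805+477297033785+129413217791+23466951300+2892439160+243577530+13916778+527136+12597+171+1 = 5832742205057

682076806159, 5832742205057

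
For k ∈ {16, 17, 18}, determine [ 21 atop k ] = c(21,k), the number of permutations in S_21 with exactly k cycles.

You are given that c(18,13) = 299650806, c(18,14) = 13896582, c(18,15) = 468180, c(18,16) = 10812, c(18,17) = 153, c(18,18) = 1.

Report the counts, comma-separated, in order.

1672280820, 53327946, 1256850

row 19: T[19][14]=18·13896582+299650806=549789282  T[19][15]=18·468180+13896582=22323822  T[19][16]=18·10812+468180=662796  T[19][17]=18·153+10812=13566  T[19][18]=18·1+153=171
row 20: T[20][15]=19·22323822+549789282=973941900  T[20][16]=19·662796+22323822=34916946  T[20][17]=19·13566+662796=920550  T[20][18]=19·171+13566=16815
row 21: T[21][16]=20·34916946+973941900=1672280820  T[21][17]=20·920550+34916946=53327946  T[21][18]=20·16815+920550=1256850
Read c(21,16) = 1672280820, c(21,17) = 53327946, c(21,18) = 1256850.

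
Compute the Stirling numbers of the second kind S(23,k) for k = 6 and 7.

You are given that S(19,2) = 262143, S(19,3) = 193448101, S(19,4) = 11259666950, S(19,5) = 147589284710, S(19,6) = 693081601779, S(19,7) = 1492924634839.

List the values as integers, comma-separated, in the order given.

998969857983405, 4382641999117305

i=20: T(20,3)=262143+3·193448101=580606446 | T(20,4)=193448101+4·11259666950=45232115901 | T(20,5)=11259666950+5·147589284710=749206090500 | T(20,6)=147589284710+6·693081601779=4306078895384 | T(20,7)=693081601779+7·1492924634839=11143554045652
i=21: T(21,4)=580606446+4·45232115901=181509070050 | T(21,5)=45232115901+5·749206090500=3791262568401 | T(21,6)=749206090500+6·4306078895384=26585679462804 | T(21,7)=4306078895384+7·11143554045652=82310957214948
i=22: T(22,5)=181509070050+5·3791262568401=19137821912055 | T(22,6)=3791262568401+6·26585679462804=163305339345225 | T(22,7)=26585679462804+7·82310957214948=602762379967440
i=23: T(23,6)=19137821912055+6·163305339345225=998969857983405 | T(23,7)=163305339345225+7·602762379967440=4382641999117305
Read S(23,6) = 998969857983405, S(23,7) = 4382641999117305.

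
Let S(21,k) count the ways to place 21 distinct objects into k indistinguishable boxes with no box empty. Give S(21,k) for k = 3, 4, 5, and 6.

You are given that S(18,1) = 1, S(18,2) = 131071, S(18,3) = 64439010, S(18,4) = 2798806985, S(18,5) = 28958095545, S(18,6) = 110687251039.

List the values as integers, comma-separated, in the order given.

r19: T_19,1=1×1+0=1; T_19,2=2×131071+1=262143; T_19,3=3×64439010+131071=193448101; T_19,4=4×2798806985+64439010=11259666950; T_19,5=5×28958095545+2798806985=147589284710; T_19,6=6×110687251039+28958095545=693081601779
r20: T_20,2=2×262143+1=524287; T_20,3=3×193448101+262143=580606446; T_20,4=4×11259666950+193448101=45232115901; T_20,5=5×147589284710+11259666950=749206090500; T_20,6=6×693081601779+147589284710=4306078895384
r21: T_21,3=3×580606446+524287=1742343625; T_21,4=4×45232115901+580606446=181509070050; T_21,5=5×749206090500+45232115901=3791262568401; T_21,6=6×4306078895384+749206090500=26585679462804
Read S(21,3) = 1742343625, S(21,4) = 181509070050, S(21,5) = 3791262568401, S(21,6) = 26585679462804.

1742343625, 181509070050, 3791262568401, 26585679462804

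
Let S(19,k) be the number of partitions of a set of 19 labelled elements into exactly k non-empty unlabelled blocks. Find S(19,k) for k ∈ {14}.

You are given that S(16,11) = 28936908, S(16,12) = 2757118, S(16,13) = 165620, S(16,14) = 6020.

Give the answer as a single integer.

243577530

@17  (17,12):2757118·12+28936908→62022324, (17,13):165620·13+2757118→4910178, (17,14):6020·14+165620→249900
@18  (18,13):4910178·13+62022324→125854638, (18,14):249900·14+4910178→8408778
@19  (19,14):8408778·14+125854638→243577530
Read S(19,14) = 243577530.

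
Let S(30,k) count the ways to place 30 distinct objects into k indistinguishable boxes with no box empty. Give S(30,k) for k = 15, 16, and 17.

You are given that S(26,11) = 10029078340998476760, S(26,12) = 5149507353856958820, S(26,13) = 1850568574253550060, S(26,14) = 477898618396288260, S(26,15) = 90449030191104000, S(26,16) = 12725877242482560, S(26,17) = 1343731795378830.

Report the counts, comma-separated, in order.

[27] T[27,12]:12*5149507353856958820+10029078340998476760=71823166587281982600 · T[27,13]:13*1850568574253550060+5149507353856958820=29206898819153109600 · T[27,14]:14*477898618396288260+1850568574253550060=8541149231801585700 · T[27,15]:15*90449030191104000+477898618396288260=1834634071262848260 · T[27,16]:16*12725877242482560+90449030191104000=294063066070824960 · T[27,17]:17*1343731795378830+12725877242482560=35569317763922670
[28] T[28,13]:13*29206898819153109600+71823166587281982600=451512851236272407400 · T[28,14]:14*8541149231801585700+29206898819153109600=148782988064375309400 · T[28,15]:15*1834634071262848260+8541149231801585700=36060660300744309600 · T[28,16]:16*294063066070824960+1834634071262848260=6539643128396047620 · T[28,17]:17*35569317763922670+294063066070824960=898741468057510350
[29] T[29,14]:14*148782988064375309400+451512851236272407400=2534474684137526739000 · T[29,15]:15*36060660300744309600+148782988064375309400=689692892575539953400 · T[29,16]:16*6539643128396047620+36060660300744309600=140694950355081071520 · T[29,17]:17*898741468057510350+6539643128396047620=21818248085373723570
[30] T[30,15]:15*689692892575539953400+2534474684137526739000=12879868072770626040000 · T[30,16]:16*140694950355081071520+689692892575539953400=2940812098256837097720 · T[30,17]:17*21818248085373723570+140694950355081071520=511605167806434372210
Read S(30,15) = 12879868072770626040000, S(30,16) = 2940812098256837097720, S(30,17) = 511605167806434372210.

12879868072770626040000, 2940812098256837097720, 511605167806434372210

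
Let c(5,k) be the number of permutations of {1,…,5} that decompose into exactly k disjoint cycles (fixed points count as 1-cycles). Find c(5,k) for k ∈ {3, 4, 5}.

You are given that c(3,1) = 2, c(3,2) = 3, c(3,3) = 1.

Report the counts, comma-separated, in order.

35, 10, 1

[4] T[4,2]:3*3+2=11 · T[4,3]:3*1+3=6 · T[4,4]:3*0+1=1
[5] T[5,3]:4*6+11=35 · T[5,4]:4*1+6=10 · T[5,5]:4*0+1=1
Read c(5,3) = 35, c(5,4) = 10, c(5,5) = 1.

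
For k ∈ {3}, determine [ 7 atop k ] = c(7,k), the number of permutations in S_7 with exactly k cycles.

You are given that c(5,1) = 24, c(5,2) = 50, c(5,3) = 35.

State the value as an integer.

r6: T_6,2=5×50+24=274; T_6,3=5×35+50=225
r7: T_7,3=6×225+274=1624
Read c(7,3) = 1624.

1624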